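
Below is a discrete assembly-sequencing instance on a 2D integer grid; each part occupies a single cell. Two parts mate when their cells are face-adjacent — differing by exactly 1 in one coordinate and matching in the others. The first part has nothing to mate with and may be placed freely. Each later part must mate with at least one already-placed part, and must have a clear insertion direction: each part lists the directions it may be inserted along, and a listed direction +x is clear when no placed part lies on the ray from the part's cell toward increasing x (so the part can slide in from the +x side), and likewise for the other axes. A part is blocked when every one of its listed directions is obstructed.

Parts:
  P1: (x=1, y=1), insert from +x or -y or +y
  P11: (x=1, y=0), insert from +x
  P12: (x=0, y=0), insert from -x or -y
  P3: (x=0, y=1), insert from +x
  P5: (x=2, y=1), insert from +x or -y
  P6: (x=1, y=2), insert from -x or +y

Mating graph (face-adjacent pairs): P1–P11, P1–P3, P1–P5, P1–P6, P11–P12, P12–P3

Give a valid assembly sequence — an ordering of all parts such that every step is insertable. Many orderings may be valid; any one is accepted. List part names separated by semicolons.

1. P3@(0, 1) [+x clear] — {P3}
2. P1@(1, 1) [+x clear] — {P1, P3}
3. P6@(1, 2) [-x clear] — {P1, P3, P6}
4. P5@(2, 1) [+x clear] — {P1, P3, P5, P6}
5. P12@(0, 0) [-x clear] — {P1, P12, P3, P5, P6}
6. P11@(1, 0) [+x clear] — {P1, P11, P12, P3, P5, P6}

P3; P1; P6; P5; P12; P11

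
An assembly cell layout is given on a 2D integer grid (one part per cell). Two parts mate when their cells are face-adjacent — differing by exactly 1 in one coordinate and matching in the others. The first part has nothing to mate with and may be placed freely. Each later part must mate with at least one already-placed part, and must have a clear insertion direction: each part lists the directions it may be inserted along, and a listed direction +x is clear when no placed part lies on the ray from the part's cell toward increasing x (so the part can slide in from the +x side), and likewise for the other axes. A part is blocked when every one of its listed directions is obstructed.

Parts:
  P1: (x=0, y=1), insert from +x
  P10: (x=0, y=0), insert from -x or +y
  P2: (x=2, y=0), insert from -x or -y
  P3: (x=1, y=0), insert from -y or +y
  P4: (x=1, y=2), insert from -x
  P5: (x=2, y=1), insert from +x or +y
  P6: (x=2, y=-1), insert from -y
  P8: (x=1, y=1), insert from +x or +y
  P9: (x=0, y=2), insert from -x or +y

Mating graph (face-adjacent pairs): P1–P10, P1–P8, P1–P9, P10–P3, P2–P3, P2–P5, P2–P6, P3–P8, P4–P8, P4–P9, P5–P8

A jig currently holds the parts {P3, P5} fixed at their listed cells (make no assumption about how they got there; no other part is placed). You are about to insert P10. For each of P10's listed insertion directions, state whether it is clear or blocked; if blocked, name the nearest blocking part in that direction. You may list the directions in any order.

-x: ray from P10(0, 0) has no placed part ⇒ clear
+y: ray from P10(0, 0) has no placed part ⇒ clear

+y: clear; -x: clear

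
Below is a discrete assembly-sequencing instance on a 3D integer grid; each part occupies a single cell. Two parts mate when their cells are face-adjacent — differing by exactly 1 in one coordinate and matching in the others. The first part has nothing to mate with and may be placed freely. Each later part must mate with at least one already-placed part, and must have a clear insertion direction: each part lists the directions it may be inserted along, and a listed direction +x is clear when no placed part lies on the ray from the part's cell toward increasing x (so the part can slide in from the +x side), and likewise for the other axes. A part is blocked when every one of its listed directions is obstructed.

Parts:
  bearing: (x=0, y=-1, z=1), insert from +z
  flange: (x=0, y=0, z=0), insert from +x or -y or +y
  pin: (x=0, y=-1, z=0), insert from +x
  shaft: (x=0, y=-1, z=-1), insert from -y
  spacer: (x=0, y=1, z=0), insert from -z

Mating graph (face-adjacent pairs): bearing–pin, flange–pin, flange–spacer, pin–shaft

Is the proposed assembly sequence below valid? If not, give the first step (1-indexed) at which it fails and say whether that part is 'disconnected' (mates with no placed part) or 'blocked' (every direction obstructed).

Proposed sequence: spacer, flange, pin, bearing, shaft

1. spacer@(0, 1, 0) [-z clear] — {spacer}
2. flange@(0, 0, 0) [+x clear] — {flange, spacer}
3. pin@(0, -1, 0) [+x clear] — {flange, pin, spacer}
4. bearing@(0, -1, 1) [+z clear] — {bearing, flange, pin, spacer}
5. shaft@(0, -1, -1) [-y clear] — {bearing, flange, pin, shaft, spacer}

Valid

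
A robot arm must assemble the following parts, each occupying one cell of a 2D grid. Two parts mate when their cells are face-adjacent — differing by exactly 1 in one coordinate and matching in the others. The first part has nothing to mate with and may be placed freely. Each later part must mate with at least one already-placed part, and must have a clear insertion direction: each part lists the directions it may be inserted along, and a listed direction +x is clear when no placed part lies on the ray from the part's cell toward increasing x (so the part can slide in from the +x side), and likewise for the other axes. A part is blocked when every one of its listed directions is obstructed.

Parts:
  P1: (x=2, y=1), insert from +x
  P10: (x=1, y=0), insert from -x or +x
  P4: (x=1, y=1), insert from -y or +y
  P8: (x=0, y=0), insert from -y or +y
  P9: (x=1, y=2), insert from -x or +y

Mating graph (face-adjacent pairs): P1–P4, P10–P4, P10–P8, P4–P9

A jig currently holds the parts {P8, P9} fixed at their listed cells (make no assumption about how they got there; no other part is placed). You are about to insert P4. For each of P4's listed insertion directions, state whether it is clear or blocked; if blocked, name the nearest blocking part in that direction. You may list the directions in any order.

+y: blocked by P9; -y: clear

-y: ray from P4(1, 1) has no placed part ⇒ clear
+y: nearest on ray is P9@(1, 2) ⇒ blocked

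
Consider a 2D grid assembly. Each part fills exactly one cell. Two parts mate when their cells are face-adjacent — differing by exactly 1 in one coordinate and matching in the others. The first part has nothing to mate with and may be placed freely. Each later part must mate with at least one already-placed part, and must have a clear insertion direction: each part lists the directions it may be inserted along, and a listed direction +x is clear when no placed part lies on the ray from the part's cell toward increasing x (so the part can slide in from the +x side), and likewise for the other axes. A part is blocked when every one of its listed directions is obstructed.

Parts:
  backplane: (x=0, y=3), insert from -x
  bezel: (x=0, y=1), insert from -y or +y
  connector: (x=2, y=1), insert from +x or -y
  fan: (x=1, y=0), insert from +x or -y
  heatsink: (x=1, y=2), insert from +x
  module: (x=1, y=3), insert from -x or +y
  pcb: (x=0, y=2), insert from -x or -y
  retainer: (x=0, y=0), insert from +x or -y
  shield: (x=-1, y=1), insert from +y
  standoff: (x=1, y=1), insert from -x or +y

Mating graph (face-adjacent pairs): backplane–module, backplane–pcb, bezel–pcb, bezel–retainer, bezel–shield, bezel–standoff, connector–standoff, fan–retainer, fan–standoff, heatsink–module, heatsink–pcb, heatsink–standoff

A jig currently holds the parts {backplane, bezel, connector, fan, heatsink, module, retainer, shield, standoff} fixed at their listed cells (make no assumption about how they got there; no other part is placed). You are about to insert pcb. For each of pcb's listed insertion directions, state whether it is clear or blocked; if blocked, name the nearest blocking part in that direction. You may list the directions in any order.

-x: ray from pcb(0, 2) has no placed part ⇒ clear
-y: nearest on ray is bezel@(0, 1) ⇒ blocked

-x: clear; -y: blocked by bezel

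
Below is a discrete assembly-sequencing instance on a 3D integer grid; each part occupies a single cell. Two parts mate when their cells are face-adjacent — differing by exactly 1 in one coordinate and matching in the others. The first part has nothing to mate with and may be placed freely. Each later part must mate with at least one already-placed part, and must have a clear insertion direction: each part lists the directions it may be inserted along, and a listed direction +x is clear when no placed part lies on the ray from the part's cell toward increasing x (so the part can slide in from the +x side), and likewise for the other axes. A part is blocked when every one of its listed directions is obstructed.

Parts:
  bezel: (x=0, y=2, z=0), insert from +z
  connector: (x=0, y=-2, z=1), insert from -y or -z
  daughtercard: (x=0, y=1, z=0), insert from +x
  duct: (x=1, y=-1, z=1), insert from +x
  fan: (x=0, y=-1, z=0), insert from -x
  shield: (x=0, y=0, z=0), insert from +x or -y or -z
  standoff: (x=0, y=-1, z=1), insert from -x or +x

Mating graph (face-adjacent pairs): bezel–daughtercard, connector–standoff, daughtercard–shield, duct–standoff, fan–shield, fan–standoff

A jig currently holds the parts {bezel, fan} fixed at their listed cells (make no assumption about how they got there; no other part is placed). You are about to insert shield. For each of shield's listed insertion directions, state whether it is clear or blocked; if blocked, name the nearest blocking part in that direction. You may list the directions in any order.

+x: ray from shield(0, 0, 0) has no placed part ⇒ clear
-y: nearest on ray is fan@(0, -1, 0) ⇒ blocked
-z: ray from shield(0, 0, 0) has no placed part ⇒ clear

+x: clear; -y: blocked by fan; -z: clear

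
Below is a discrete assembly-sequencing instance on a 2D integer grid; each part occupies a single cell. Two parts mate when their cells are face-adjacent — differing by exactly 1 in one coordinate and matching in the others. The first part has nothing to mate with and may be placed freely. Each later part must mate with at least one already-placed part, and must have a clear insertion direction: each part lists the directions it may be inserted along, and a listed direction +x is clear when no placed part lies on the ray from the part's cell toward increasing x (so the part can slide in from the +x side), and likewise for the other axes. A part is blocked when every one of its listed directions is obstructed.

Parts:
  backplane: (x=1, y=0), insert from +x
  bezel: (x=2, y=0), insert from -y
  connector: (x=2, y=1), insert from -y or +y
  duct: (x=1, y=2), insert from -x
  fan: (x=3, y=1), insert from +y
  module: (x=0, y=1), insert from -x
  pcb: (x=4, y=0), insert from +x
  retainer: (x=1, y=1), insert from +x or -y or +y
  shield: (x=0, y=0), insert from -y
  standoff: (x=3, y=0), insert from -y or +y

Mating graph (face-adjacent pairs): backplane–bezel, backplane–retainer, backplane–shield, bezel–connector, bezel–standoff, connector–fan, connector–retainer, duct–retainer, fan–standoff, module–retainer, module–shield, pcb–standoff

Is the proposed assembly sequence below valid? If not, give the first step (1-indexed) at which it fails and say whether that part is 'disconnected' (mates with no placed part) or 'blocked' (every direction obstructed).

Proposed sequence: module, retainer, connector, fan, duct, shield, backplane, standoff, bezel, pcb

1. module@(0, 1) [-x clear] — {module}
2. retainer@(1, 1) [+x clear] — {module, retainer}
3. connector@(2, 1) [-y clear] — {connector, module, retainer}
4. fan@(3, 1) [+y clear] — {connector, fan, module, retainer}
5. duct@(1, 2) [-x clear] — {connector, duct, fan, module, retainer}
6. shield@(0, 0) [-y clear] — {connector, duct, fan, module, retainer, shield}
7. backplane@(1, 0) [+x clear] — {backplane, connector, duct, fan, module, retainer, shield}
8. standoff@(3, 0) [-y clear] — {backplane, connector, duct, fan, module, retainer, shield, standoff}
9. bezel@(2, 0) [-y clear] — {backplane, bezel, connector, duct, fan, module, retainer, shield, standoff}
10. pcb@(4, 0) [+x clear] — {backplane, bezel, connector, duct, fan, module, pcb, retainer, shield, standoff}

Valid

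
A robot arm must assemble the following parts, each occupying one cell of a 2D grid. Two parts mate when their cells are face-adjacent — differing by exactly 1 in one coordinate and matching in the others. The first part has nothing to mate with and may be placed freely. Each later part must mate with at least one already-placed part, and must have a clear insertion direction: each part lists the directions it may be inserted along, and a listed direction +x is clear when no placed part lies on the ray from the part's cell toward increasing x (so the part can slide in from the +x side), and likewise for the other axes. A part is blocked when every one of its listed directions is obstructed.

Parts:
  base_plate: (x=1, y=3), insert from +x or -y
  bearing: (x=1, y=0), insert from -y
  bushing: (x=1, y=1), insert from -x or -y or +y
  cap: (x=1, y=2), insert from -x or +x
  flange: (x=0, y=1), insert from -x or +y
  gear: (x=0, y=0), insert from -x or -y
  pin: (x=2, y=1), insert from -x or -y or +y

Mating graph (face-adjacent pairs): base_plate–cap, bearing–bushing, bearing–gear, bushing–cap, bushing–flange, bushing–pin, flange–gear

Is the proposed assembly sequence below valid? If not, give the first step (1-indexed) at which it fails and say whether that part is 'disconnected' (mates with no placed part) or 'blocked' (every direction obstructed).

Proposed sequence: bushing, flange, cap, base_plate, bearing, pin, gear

1. bushing@(1, 1) [-x clear] — {bushing}
2. flange@(0, 1) [-x clear] — {bushing, flange}
3. cap@(1, 2) [-x clear] — {bushing, cap, flange}
4. base_plate@(1, 3) [+x clear] — {base_plate, bushing, cap, flange}
5. bearing@(1, 0) [-y clear] — {base_plate, bearing, bushing, cap, flange}
6. pin@(2, 1) [-y clear] — {base_plate, bearing, bushing, cap, flange, pin}
7. gear@(0, 0) [-x clear] — {base_plate, bearing, bushing, cap, flange, gear, pin}

Valid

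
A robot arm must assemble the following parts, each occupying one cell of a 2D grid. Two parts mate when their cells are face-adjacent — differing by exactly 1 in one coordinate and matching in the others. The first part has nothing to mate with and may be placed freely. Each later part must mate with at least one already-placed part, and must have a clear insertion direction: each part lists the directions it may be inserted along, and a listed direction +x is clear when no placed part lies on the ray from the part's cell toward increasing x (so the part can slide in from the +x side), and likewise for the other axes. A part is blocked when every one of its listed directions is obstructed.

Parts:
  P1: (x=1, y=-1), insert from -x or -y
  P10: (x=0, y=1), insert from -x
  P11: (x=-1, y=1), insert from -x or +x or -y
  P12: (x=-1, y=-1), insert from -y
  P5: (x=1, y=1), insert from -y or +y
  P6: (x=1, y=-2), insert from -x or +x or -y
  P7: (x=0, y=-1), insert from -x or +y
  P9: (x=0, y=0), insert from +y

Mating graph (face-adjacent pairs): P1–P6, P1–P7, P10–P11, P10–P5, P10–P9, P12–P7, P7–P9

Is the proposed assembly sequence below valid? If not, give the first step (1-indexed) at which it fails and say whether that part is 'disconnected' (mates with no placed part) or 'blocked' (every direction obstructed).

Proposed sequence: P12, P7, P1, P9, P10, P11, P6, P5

1. P12@(-1, -1) [-y clear] — {P12}
2. P7@(0, -1) [+y clear] — {P12, P7}
3. P1@(1, -1) [-y clear] — {P1, P12, P7}
4. P9@(0, 0) [+y clear] — {P1, P12, P7, P9}
5. P10@(0, 1) [-x clear] — {P1, P10, P12, P7, P9}
6. P11@(-1, 1) [-x clear] — {P1, P10, P11, P12, P7, P9}
7. P6@(1, -2) [-x clear] — {P1, P10, P11, P12, P6, P7, P9}
8. P5@(1, 1) [+y clear] — {P1, P10, P11, P12, P5, P6, P7, P9}

Valid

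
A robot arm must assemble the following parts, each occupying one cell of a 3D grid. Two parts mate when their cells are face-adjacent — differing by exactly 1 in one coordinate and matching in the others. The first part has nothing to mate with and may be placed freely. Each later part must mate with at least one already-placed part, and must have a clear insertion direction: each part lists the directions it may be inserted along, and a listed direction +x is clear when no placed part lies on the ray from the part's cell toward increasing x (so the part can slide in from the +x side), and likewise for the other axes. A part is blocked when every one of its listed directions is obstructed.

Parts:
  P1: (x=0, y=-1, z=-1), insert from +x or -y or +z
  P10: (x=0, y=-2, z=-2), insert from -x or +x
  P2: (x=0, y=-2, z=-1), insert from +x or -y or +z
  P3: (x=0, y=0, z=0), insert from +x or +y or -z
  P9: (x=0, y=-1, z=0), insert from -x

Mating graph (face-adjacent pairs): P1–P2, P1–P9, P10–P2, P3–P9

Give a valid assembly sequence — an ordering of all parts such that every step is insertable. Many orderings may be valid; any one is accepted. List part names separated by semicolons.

1. P10@(0, -2, -2) [-x clear] — {P10}
2. P2@(0, -2, -1) [+x clear] — {P10, P2}
3. P1@(0, -1, -1) [+x clear] — {P1, P10, P2}
4. P9@(0, -1, 0) [-x clear] — {P1, P10, P2, P9}
5. P3@(0, 0, 0) [+x clear] — {P1, P10, P2, P3, P9}

P10; P2; P1; P9; P3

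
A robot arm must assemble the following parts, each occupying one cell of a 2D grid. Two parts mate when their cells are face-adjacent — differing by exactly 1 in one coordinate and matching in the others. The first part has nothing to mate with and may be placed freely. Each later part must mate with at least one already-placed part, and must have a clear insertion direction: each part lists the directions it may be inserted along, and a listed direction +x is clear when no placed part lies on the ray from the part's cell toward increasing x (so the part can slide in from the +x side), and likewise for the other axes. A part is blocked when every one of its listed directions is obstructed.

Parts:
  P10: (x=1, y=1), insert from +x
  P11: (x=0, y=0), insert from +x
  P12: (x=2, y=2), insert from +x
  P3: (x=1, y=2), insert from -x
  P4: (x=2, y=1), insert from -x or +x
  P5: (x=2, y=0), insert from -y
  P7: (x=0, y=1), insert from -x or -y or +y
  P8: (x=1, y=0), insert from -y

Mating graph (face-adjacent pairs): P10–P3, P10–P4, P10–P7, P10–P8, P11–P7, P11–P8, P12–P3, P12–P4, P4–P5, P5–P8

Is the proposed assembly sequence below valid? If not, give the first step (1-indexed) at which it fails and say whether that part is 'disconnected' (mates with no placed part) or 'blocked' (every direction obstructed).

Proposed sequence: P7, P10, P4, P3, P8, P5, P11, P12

Invalid at step 7 (blocked)

1. P7@(0, 1) [-x clear] — {P7}
2. P10@(1, 1) [+x clear] — {P10, P7}
3. P4@(2, 1) [+x clear] — {P10, P4, P7}
4. P3@(1, 2) [-x clear] — {P10, P3, P4, P7}
5. P8@(1, 0) [-y clear] — {P10, P3, P4, P7, P8}
6. P5@(2, 0) [-y clear] — {P10, P3, P4, P5, P7, P8}
7. P11@(0, 0) — +x all obstructed ⇒ blocked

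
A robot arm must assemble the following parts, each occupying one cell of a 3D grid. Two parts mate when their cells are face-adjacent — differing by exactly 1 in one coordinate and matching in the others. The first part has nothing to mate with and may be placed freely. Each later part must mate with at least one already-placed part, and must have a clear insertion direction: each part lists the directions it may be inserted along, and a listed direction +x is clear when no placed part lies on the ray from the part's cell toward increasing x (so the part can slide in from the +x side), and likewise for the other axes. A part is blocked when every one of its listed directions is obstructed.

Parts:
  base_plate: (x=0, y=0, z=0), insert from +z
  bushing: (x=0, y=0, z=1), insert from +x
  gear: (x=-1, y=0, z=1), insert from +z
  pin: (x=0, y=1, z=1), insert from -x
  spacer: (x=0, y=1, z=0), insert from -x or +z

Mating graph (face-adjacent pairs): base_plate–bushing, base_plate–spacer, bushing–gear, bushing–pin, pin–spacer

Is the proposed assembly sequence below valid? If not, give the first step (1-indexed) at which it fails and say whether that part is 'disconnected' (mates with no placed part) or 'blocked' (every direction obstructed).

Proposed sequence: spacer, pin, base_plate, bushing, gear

1. spacer@(0, 1, 0) [-x clear] — {spacer}
2. pin@(0, 1, 1) [-x clear] — {pin, spacer}
3. base_plate@(0, 0, 0) [+z clear] — {base_plate, pin, spacer}
4. bushing@(0, 0, 1) [+x clear] — {base_plate, bushing, pin, spacer}
5. gear@(-1, 0, 1) [+z clear] — {base_plate, bushing, gear, pin, spacer}

Valid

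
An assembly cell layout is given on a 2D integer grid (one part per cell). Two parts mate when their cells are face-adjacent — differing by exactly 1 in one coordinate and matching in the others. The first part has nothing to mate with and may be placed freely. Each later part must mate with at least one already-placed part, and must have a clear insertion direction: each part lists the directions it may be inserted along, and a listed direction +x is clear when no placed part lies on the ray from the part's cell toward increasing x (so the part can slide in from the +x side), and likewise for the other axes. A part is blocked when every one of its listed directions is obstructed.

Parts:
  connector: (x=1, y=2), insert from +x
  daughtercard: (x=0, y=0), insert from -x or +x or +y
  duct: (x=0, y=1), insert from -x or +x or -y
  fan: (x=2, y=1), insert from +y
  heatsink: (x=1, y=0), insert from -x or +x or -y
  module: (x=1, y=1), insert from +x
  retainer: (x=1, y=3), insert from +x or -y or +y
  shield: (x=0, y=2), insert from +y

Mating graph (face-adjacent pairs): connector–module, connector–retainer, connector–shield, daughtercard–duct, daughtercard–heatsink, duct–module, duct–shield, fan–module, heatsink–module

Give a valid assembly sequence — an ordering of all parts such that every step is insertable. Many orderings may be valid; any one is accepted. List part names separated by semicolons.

shield; connector; module; fan; heatsink; daughtercard; retainer; duct

1. shield@(0, 2) [+y clear] — {shield}
2. connector@(1, 2) [+x clear] — {connector, shield}
3. module@(1, 1) [+x clear] — {connector, module, shield}
4. fan@(2, 1) [+y clear] — {connector, fan, module, shield}
5. heatsink@(1, 0) [-x clear] — {connector, fan, heatsink, module, shield}
6. daughtercard@(0, 0) [-x clear] — {connector, daughtercard, fan, heatsink, module, shield}
7. retainer@(1, 3) [+x clear] — {connector, daughtercard, fan, heatsink, module, retainer, shield}
8. duct@(0, 1) [-x clear] — {connector, daughtercard, duct, fan, heatsink, module, retainer, shield}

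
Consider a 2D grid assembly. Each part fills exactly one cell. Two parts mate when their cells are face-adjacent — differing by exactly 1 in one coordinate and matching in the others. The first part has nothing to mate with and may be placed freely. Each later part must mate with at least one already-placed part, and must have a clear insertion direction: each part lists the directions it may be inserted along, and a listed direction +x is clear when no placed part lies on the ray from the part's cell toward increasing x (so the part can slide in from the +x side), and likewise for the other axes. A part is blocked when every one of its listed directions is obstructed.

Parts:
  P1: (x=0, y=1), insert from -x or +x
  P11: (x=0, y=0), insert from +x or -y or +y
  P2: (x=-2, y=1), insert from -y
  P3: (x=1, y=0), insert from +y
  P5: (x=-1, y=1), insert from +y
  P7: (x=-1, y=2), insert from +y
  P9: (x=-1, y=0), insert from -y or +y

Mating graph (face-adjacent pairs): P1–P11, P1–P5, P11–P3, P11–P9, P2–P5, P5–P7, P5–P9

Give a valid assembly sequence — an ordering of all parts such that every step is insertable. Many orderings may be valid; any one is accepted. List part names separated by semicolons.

P2; P5; P9; P11; P3; P7; P1

1. P2@(-2, 1) [-y clear] — {P2}
2. P5@(-1, 1) [+y clear] — {P2, P5}
3. P9@(-1, 0) [-y clear] — {P2, P5, P9}
4. P11@(0, 0) [+x clear] — {P11, P2, P5, P9}
5. P3@(1, 0) [+y clear] — {P11, P2, P3, P5, P9}
6. P7@(-1, 2) [+y clear] — {P11, P2, P3, P5, P7, P9}
7. P1@(0, 1) [+x clear] — {P1, P11, P2, P3, P5, P7, P9}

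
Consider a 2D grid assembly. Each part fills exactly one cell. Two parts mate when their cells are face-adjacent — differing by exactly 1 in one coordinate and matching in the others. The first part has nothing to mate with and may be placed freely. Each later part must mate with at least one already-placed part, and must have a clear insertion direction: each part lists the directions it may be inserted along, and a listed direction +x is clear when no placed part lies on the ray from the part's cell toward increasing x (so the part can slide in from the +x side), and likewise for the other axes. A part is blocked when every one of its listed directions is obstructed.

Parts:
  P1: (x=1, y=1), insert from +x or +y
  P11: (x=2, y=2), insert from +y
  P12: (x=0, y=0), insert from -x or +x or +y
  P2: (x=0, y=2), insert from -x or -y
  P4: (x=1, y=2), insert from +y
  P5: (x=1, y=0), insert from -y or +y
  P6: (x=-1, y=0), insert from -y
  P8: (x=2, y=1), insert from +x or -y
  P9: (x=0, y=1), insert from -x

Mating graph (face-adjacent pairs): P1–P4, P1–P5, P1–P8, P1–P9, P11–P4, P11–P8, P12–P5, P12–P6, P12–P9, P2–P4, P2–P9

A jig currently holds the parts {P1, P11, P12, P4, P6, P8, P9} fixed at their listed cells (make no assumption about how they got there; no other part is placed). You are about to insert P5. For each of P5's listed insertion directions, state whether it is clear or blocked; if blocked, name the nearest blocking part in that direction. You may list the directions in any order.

-y: ray from P5(1, 0) has no placed part ⇒ clear
+y: nearest on ray is P1@(1, 1) ⇒ blocked

+y: blocked by P1; -y: clear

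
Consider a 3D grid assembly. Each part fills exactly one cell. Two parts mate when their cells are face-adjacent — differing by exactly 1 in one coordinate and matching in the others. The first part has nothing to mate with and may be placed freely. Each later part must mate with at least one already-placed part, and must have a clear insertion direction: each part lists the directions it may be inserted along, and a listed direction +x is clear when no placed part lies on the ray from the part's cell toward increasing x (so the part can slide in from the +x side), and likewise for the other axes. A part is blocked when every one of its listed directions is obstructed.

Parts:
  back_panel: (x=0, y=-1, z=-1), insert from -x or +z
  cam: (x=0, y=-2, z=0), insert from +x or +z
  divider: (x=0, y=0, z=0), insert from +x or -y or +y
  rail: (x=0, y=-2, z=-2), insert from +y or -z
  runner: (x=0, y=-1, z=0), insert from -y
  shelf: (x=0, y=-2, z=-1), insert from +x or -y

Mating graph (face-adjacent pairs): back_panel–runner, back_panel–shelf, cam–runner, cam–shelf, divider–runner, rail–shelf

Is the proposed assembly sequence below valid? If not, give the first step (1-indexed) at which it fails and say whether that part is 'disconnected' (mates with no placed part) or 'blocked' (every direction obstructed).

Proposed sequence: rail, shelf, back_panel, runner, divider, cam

Valid

1. rail@(0, -2, -2) [+y clear] — {rail}
2. shelf@(0, -2, -1) [+x clear] — {rail, shelf}
3. back_panel@(0, -1, -1) [-x clear] — {back_panel, rail, shelf}
4. runner@(0, -1, 0) [-y clear] — {back_panel, rail, runner, shelf}
5. divider@(0, 0, 0) [+x clear] — {back_panel, divider, rail, runner, shelf}
6. cam@(0, -2, 0) [+x clear] — {back_panel, cam, divider, rail, runner, shelf}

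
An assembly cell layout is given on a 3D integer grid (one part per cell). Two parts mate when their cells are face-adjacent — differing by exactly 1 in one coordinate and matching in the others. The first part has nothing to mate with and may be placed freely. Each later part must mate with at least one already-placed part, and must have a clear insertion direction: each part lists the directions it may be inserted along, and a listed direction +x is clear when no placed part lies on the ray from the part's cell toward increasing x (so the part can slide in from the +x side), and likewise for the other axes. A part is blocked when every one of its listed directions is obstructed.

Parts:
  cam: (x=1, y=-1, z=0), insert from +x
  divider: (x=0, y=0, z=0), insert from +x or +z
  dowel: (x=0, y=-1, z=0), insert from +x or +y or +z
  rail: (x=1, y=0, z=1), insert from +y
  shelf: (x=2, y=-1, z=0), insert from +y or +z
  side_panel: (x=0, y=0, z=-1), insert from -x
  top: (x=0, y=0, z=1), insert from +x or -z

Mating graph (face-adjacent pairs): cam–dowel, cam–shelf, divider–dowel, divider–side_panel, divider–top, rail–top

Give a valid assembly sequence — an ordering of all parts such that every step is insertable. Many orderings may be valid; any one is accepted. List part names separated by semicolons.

side_panel; divider; top; rail; dowel; cam; shelf

1. side_panel@(0, 0, -1) [-x clear] — {side_panel}
2. divider@(0, 0, 0) [+x clear] — {divider, side_panel}
3. top@(0, 0, 1) [+x clear] — {divider, side_panel, top}
4. rail@(1, 0, 1) [+y clear] — {divider, rail, side_panel, top}
5. dowel@(0, -1, 0) [+x clear] — {divider, dowel, rail, side_panel, top}
6. cam@(1, -1, 0) [+x clear] — {cam, divider, dowel, rail, side_panel, top}
7. shelf@(2, -1, 0) [+y clear] — {cam, divider, dowel, rail, shelf, side_panel, top}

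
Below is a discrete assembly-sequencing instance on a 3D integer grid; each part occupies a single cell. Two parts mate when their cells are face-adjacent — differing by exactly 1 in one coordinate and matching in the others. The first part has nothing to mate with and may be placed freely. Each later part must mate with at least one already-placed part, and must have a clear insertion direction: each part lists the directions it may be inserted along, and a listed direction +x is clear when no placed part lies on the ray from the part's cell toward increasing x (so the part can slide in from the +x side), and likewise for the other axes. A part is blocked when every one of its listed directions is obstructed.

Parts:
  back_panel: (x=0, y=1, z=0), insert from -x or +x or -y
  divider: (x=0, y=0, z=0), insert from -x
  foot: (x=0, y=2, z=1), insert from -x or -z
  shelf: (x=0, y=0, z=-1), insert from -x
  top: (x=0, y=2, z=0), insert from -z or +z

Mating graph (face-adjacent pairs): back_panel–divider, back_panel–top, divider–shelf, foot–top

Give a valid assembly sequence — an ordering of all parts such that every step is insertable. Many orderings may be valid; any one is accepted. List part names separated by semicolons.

back_panel; divider; shelf; top; foot

1. back_panel@(0, 1, 0) [-x clear] — {back_panel}
2. divider@(0, 0, 0) [-x clear] — {back_panel, divider}
3. shelf@(0, 0, -1) [-x clear] — {back_panel, divider, shelf}
4. top@(0, 2, 0) [-z clear] — {back_panel, divider, shelf, top}
5. foot@(0, 2, 1) [-x clear] — {back_panel, divider, foot, shelf, top}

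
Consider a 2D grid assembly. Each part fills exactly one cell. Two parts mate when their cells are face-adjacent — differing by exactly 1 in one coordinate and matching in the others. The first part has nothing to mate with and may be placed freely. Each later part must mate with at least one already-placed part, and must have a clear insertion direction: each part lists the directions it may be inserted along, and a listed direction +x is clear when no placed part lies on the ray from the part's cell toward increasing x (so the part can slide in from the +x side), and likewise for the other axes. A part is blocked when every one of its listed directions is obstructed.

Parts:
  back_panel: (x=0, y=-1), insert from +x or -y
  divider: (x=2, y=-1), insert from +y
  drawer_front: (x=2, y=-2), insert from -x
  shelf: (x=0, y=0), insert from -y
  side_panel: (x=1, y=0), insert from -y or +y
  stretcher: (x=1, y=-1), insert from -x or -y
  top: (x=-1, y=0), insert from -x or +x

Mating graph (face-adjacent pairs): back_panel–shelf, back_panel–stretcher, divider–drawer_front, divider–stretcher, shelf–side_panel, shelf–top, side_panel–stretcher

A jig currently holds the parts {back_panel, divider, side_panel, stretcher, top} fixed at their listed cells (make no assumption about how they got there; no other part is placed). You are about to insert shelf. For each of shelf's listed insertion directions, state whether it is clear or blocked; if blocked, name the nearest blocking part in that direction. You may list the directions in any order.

-y: nearest on ray is back_panel@(0, -1) ⇒ blocked

-y: blocked by back_panel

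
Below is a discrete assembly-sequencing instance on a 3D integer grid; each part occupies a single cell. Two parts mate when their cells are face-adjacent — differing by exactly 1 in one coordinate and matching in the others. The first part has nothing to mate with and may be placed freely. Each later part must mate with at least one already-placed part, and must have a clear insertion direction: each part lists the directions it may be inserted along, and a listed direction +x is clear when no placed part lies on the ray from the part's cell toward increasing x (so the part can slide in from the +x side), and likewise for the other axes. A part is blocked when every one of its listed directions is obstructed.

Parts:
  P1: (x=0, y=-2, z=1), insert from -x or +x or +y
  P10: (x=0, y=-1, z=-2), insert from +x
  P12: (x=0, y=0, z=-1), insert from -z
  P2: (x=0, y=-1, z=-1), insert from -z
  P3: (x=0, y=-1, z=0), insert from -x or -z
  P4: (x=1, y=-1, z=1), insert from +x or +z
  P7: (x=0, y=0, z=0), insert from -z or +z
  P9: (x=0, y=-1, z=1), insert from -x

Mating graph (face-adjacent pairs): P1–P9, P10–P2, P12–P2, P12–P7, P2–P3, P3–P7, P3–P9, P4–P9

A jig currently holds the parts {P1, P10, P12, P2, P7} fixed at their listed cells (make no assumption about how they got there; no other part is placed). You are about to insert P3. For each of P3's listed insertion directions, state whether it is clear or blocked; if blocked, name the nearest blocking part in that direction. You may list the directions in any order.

-x: ray from P3(0, -1, 0) has no placed part ⇒ clear
-z: nearest on ray is P2@(0, -1, -1) ⇒ blocked

-x: clear; -z: blocked by P2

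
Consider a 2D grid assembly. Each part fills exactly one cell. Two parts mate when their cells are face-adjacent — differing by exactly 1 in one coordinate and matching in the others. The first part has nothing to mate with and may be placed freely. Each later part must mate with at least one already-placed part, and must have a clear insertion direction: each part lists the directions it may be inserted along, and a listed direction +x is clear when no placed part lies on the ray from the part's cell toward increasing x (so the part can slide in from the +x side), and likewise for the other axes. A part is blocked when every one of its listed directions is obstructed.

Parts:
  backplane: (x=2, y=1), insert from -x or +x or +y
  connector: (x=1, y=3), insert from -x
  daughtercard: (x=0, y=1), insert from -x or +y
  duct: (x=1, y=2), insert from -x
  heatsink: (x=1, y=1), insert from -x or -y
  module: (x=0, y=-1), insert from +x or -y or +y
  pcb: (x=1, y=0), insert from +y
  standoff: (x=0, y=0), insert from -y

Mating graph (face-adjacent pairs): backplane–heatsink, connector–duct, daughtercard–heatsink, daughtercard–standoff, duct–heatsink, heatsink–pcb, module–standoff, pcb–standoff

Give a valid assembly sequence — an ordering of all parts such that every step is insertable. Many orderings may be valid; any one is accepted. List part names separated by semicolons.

1. standoff@(0, 0) [-y clear] — {standoff}
2. pcb@(1, 0) [+y clear] — {pcb, standoff}
3. heatsink@(1, 1) [-x clear] — {heatsink, pcb, standoff}
4. duct@(1, 2) [-x clear] — {duct, heatsink, pcb, standoff}
5. daughtercard@(0, 1) [-x clear] — {daughtercard, duct, heatsink, pcb, standoff}
6. backplane@(2, 1) [+x clear] — {backplane, daughtercard, duct, heatsink, pcb, standoff}
7. connector@(1, 3) [-x clear] — {backplane, connector, daughtercard, duct, heatsink, pcb, standoff}
8. module@(0, -1) [+x clear] — {backplane, connector, daughtercard, duct, heatsink, module, pcb, standoff}

standoff; pcb; heatsink; duct; daughtercard; backplane; connector; module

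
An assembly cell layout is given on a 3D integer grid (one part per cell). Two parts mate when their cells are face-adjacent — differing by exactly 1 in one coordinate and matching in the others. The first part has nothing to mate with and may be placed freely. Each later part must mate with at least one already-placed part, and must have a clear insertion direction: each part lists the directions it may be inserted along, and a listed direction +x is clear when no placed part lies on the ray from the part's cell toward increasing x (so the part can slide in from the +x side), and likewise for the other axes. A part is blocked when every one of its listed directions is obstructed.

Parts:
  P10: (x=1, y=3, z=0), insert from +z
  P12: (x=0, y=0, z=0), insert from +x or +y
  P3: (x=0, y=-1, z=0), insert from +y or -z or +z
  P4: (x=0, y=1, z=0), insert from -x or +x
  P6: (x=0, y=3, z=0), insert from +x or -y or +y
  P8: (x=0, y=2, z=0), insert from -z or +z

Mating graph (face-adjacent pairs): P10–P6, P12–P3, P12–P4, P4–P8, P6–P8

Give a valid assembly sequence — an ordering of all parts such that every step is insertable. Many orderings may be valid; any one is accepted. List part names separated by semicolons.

1. P8@(0, 2, 0) [-z clear] — {P8}
2. P4@(0, 1, 0) [-x clear] — {P4, P8}
3. P6@(0, 3, 0) [+x clear] — {P4, P6, P8}
4. P12@(0, 0, 0) [+x clear] — {P12, P4, P6, P8}
5. P3@(0, -1, 0) [-z clear] — {P12, P3, P4, P6, P8}
6. P10@(1, 3, 0) [+z clear] — {P10, P12, P3, P4, P6, P8}

P8; P4; P6; P12; P3; P10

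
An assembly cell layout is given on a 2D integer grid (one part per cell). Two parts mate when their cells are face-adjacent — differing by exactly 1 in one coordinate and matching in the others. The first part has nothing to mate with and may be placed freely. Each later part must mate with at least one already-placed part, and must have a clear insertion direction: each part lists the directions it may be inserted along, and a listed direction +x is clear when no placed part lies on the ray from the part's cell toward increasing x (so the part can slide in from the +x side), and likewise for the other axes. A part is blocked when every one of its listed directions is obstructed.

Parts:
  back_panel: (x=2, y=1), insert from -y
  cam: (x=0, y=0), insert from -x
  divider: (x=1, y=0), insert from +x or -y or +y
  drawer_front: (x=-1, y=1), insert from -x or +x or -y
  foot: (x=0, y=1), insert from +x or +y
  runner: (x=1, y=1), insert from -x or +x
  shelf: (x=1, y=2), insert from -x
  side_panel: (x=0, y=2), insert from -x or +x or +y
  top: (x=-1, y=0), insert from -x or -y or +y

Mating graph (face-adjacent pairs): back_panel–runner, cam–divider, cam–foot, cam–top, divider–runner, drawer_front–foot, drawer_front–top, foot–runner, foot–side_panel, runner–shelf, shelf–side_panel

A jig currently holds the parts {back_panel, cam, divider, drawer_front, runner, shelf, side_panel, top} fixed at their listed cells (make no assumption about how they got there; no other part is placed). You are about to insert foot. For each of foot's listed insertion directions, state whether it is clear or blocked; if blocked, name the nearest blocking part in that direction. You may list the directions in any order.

+x: nearest on ray is runner@(1, 1) ⇒ blocked
+y: nearest on ray is side_panel@(0, 2) ⇒ blocked

+x: blocked by runner; +y: blocked by side_panel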